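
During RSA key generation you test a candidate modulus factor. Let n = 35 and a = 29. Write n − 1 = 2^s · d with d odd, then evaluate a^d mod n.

n − 1 = 34 = 2^1 · 17, so s = 1 and d = 17.
By repeated squaring, 29^17 ≡ 29 (mod 35).

29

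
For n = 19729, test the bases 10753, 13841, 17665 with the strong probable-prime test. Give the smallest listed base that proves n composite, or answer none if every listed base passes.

n − 1 = 19728 = 2^4 · 1233, so s = 4 and d = 1233.
Base 10753: x_0 = 10753^1233 mod 19729 = 9809. x_0 is neither 1 nor 19728, so continue squaring. x_1 = 9809^2 mod 19729 = 17877. x_2 = 17877^2 mod 19729 = 16787. x_3 = 16787^2 mod 19729 = 14062. Reached i = s−1 = 3 without hitting −1: 10753 is a Miller–Rabin witness and 19729 is composite.
Base 13841: x_0 = 13841^1233 mod 19729 = 6900. x_0 is neither 1 nor 19728, so continue squaring. x_1 = 6900^2 mod 19729 = 3923. x_2 = 3923^2 mod 19729 = 1309. x_3 = 1309^2 mod 19729 = 16787. Reached i = s−1 = 3 without hitting −1: 13841 is a Miller–Rabin witness and 19729 is composite.
Base 17665: x_0 = 17665^1233 mod 19729 = 7239. x_0 is neither 1 nor 19728, so continue squaring. x_1 = 7239^2 mod 19729 = 2897. x_2 = 2897^2 mod 19729 = 7784. x_3 = 7784^2 mod 19729 = 2897. Reached i = s−1 = 3 without hitting −1: 17665 is a Miller–Rabin witness and 19729 is composite.
The smallest witness among the given bases is 10753.

10753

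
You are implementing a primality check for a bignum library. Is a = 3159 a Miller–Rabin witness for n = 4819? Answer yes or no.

n − 1 = 4818 = 2^1 · 2409, so s = 1 and d = 2409.
By repeated squaring, 3159^2409 ≡ 4818 (mod 4819).
x_0 = 3159^2409 mod 4819 = 4818.
x_0 = 4818 ≡ −1, so 3159 is not a witness.

no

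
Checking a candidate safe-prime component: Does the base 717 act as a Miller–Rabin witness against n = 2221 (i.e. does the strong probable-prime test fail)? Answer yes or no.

no

n − 1 = 2220 = 2^2 · 555, so s = 2 and d = 555.
Repeated squaring mod 2221: 717^1 ≡ 717, 717^2 ≡ 1038, 717^4 ≡ 259, 717^8 ≡ 451, 717^16 ≡ 1290, 717^32 ≡ 571, 717^64 ≡ 1775, 717^128 ≡ 1247, 717^256 ≡ 309, 717^512 ≡ 2199.
555 = 512 + 32 + 8 + 2 + 1, so 717^555 ≡ 2199·571·451·1038·717 ≡ 790 (mod 2221).
x_0 = 717^555 mod 2221 = 790.
x_0 is neither 1 nor 2220, so continue squaring.
x_1 = 790^2 mod 2221 = 2220.
x_1 ≡ −1, so 717 is not a witness.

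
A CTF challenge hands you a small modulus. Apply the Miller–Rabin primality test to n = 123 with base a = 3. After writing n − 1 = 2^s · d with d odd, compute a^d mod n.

n − 1 = 122 = 2^1 · 61, so s = 1 and d = 61.
3^61 mod 123 = 120.

120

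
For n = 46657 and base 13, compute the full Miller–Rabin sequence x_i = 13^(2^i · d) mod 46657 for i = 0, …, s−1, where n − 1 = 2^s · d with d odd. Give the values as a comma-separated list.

n − 1 = 46656 = 2^6 · 729, so s = 6 and d = 729.
x_0 = 13^729 mod 46657 = 35230.
x_1 = 35230^2 mod 46657 = 30043.
x_2 = 30043^2 mod 46657 = 2184.
x_3 = 2184^2 mod 46657 = 10842.
x_4 = 10842^2 mod 46657 = 19981.
x_5 = 19981^2 mod 46657 = 43069.

35230, 30043, 2184, 10842, 19981, 43069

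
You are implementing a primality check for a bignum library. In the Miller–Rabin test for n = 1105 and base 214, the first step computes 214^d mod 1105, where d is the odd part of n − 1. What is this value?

n − 1 = 1104 = 2^4 · 69, so s = 4 and d = 69.
Repeated squaring mod 1105: 214^1 ≡ 214, 214^2 ≡ 491, 214^4 ≡ 191, 214^8 ≡ 16, 214^16 ≡ 256, 214^32 ≡ 341, 214^64 ≡ 256.
69 = 64 + 4 + 1, so 214^69 ≡ 256·191·214 ≡ 499 (mod 1105).

499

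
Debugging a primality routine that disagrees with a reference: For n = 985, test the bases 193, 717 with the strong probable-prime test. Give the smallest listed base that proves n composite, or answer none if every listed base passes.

193

n − 1 = 984 = 2^3 · 123, so s = 3 and d = 123.
Base 193: x_0 = 193^123 mod 985 = 422. x_0 is neither 1 nor 984, so continue squaring. x_1 = 422^2 mod 985 = 784. x_2 = 784^2 mod 985 = 16. Reached i = s−1 = 2 without hitting −1: 193 is a Miller–Rabin witness and 985 is composite.
Base 717: x_0 = 717^123 mod 985 = 588. x_0 is neither 1 nor 984, so continue squaring. x_1 = 588^2 mod 985 = 9. x_2 = 9^2 mod 985 = 81. Reached i = s−1 = 2 without hitting −1: 717 is a Miller–Rabin witness and 985 is composite.
The smallest witness among the given bases is 193.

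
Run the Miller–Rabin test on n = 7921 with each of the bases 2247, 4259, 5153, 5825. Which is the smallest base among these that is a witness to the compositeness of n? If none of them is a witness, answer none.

4259

n − 1 = 7920 = 2^4 · 495, so s = 4 and d = 495.
Base 2247: x_0 = 2247^495 mod 7921 = 7920. x_0 = 7920 ≡ −1, so 2247 is not a witness.
Base 4259: x_0 = 4259^495 mod 7921 = 7464. x_0 is neither 1 nor 7920, so continue squaring. x_1 = 7464^2 mod 7921 = 2903. x_2 = 2903^2 mod 7921 = 7386. x_3 = 7386^2 mod 7921 = 1069. Reached i = s−1 = 3 without hitting −1: 4259 is a Miller–Rabin witness and 7921 is composite.
Base 5153: x_0 = 5153^495 mod 7921 = 144. x_0 is neither 1 nor 7920, so continue squaring. x_1 = 144^2 mod 7921 = 4894. x_2 = 4894^2 mod 7921 = 6053. x_3 = 6053^2 mod 7921 = 4184. Reached i = s−1 = 3 without hitting −1: 5153 is a Miller–Rabin witness and 7921 is composite.
Base 5825: x_0 = 5825^495 mod 7921 = 1835. x_0 is neither 1 nor 7920, so continue squaring. x_1 = 1835^2 mod 7921 = 800. x_2 = 800^2 mod 7921 = 6320. x_3 = 6320^2 mod 7921 = 4718. Reached i = s−1 = 3 without hitting −1: 5825 is a Miller–Rabin witness and 7921 is composite.
The smallest witness among the given bases is 4259.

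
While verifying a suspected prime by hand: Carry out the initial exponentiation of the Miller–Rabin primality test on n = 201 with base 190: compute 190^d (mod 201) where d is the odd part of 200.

127

n − 1 = 200 = 2^3 · 25, so s = 3 and d = 25.
190^25 mod 201 = 127.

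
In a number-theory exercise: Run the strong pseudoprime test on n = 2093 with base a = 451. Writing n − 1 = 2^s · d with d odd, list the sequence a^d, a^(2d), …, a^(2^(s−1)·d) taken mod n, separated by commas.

n − 1 = 2092 = 2^2 · 523, so s = 2 and d = 523.
x_0 = 451^523 mod 2093 = 1998.
x_1 = 1998^2 mod 2093 = 653.

1998, 653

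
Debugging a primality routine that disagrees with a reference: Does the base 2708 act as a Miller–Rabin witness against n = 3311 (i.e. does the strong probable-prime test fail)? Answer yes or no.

n − 1 = 3310 = 2^1 · 1655, so s = 1 and d = 1655.
x_0 = 2708^1655 mod 3311 = 3310.
x_0 = 3310 ≡ −1, so 2708 is not a witness.

no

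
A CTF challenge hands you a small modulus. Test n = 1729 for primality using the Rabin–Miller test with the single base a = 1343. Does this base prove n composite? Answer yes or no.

n − 1 = 1728 = 2^6 · 27, so s = 6 and d = 27.
By repeated squaring, 1343^27 ≡ 1728 (mod 1729).
x_0 = 1343^27 mod 1729 = 1728.
x_0 = 1728 ≡ −1, so 1343 is not a witness.

no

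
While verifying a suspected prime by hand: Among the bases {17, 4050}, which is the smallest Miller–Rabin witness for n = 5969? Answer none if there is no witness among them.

n − 1 = 5968 = 2^4 · 373, so s = 4 and d = 373.
Base 17: x_0 = 17^373 mod 5969 = 1820. x_0 is neither 1 nor 5968, so continue squaring. x_1 = 1820^2 mod 5969 = 5574. x_2 = 5574^2 mod 5969 = 831. x_3 = 831^2 mod 5969 = 4126. Reached i = s−1 = 3 without hitting −1: 17 is a Miller–Rabin witness and 5969 is composite.
Base 4050: x_0 = 4050^373 mod 5969 = 1137. x_0 is neither 1 nor 5968, so continue squaring. x_1 = 1137^2 mod 5969 = 3465. x_2 = 3465^2 mod 5969 = 2566. x_3 = 2566^2 mod 5969 = 549. Reached i = s−1 = 3 without hitting −1: 4050 is a Miller–Rabin witness and 5969 is composite.
The smallest witness among the given bases is 17.

17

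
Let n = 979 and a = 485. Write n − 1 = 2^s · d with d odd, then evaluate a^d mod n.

n − 1 = 978 = 2^1 · 489, so s = 1 and d = 489.
485^489 mod 979 = 694.

694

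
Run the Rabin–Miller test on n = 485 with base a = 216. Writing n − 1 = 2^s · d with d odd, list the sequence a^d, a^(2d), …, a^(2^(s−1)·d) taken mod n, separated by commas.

n − 1 = 484 = 2^2 · 121, so s = 2 and d = 121.
x_0 = 216^121 mod 485 = 216.
x_1 = 216^2 mod 485 = 96.

216, 96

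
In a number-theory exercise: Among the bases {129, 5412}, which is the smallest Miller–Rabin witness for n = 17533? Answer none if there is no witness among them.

n − 1 = 17532 = 2^2 · 4383, so s = 2 and d = 4383.
Base 129: x_0 = 129^4383 mod 17533 = 15237. x_0 is neither 1 nor 17532, so continue squaring. x_1 = 15237^2 mod 17533 = 11716. Reached i = s−1 = 1 without hitting −1: 129 is a Miller–Rabin witness and 17533 is composite.
Base 5412: x_0 = 5412^4383 mod 17533 = 6003. x_0 is neither 1 nor 17532, so continue squaring. x_1 = 6003^2 mod 17533 = 5694. Reached i = s−1 = 1 without hitting −1: 5412 is a Miller–Rabin witness and 17533 is composite.
The smallest witness among the given bases is 129.

129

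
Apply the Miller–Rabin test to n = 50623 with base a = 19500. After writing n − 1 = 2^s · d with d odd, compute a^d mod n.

4093

n − 1 = 50622 = 2^1 · 25311, so s = 1 and d = 25311.
Repeated squaring mod 50623: 19500^1 ≡ 19500, 19500^2 ≡ 20647, 19500^4 ≡ 2326, 19500^8 ≡ 44238, 19500^16 ≡ 16710, 19500^32 ≡ 38255, 19500^64 ≡ 35341, 19500^128 ≡ 15625, 19500^256 ≡ 36519, 19500^512 ≡ 25049, 19500^1024 ≡ 30939, 19500^2048 ≡ 42037, 19500^4096 ≡ 12308, 19500^8192 ≡ 22848, 19500^16384 ≡ 6728.
25311 = 16384 + 8192 + 512 + 128 + 64 + 16 + 8 + 4 + 2 + 1, so 19500^25311 ≡ 6728·22848·25049·15625·35341·16710·44238·2326·20647·19500 ≡ 4093 (mod 50623).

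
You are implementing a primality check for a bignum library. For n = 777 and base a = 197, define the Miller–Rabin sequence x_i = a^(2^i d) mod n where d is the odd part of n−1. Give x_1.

673

n − 1 = 776 = 2^3 · 97, so s = 3 and d = 97.
x_0 = 197^97 mod 777 = 638.
x_1 = 638^2 mod 777 = 673.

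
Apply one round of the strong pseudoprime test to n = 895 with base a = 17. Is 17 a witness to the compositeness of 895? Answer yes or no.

yes

n − 1 = 894 = 2^1 · 447, so s = 1 and d = 447.
Repeated squaring mod 895: 17^1 ≡ 17, 17^2 ≡ 289, 17^4 ≡ 286, 17^8 ≡ 351, 17^16 ≡ 586, 17^32 ≡ 611, 17^64 ≡ 106, 17^128 ≡ 496, 17^256 ≡ 786.
447 = 256 + 128 + 32 + 16 + 8 + 4 + 2 + 1, so 17^447 ≡ 786·496·611·586·351·286·289·17 ≡ 468 (mod 895).
x_0 = 17^447 mod 895 = 468.
x_0 ∉ {1, 894} and s = 1, so 17 is a Miller–Rabin witness and 895 is composite.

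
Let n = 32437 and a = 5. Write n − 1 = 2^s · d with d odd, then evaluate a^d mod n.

3645

n − 1 = 32436 = 2^2 · 8109, so s = 2 and d = 8109.
5^8109 mod 32437 = 3645.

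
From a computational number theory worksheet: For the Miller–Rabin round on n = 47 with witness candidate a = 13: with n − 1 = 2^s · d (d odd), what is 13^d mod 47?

46

n − 1 = 46 = 2^1 · 23, so s = 1 and d = 23.
13^23 mod 47 = 46.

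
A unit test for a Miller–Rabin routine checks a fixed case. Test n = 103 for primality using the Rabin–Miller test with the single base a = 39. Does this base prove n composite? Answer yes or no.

no

n − 1 = 102 = 2^1 · 51, so s = 1 and d = 51.
x_0 = 39^51 mod 103 = 102.
x_0 = 102 ≡ −1, so 39 is not a witness.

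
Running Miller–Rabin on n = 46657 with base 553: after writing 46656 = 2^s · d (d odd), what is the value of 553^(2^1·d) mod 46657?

n − 1 = 46656 = 2^6 · 729, so s = 6 and d = 729.
x_0 = 553^729 mod 46657 = 33639.
x_1 = 33639^2 mod 46657 = 10100.

10100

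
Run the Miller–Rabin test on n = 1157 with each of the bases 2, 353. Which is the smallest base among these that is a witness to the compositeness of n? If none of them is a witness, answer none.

n − 1 = 1156 = 2^2 · 289, so s = 2 and d = 289.
Base 2: x_0 = 2^289 mod 1157 = 275. x_0 is neither 1 nor 1156, so continue squaring. x_1 = 275^2 mod 1157 = 420. Reached i = s−1 = 1 without hitting −1: 2 is a Miller–Rabin witness and 1157 is composite.
Base 353: x_0 = 353^289 mod 1157 = 951. x_0 is neither 1 nor 1156, so continue squaring. x_1 = 951^2 mod 1157 = 784. Reached i = s−1 = 1 without hitting −1: 353 is a Miller–Rabin witness and 1157 is composite.
The smallest witness among the given bases is 2.

2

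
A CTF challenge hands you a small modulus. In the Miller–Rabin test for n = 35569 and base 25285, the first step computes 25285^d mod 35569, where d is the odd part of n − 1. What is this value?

18890

n − 1 = 35568 = 2^4 · 2223, so s = 4 and d = 2223.
25285^2223 mod 35569 = 18890.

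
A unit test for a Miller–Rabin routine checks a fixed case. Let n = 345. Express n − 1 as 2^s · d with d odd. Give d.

43

Halving: 344 → 172 → 86 → 43; 43 is odd.
So 344 = 2^3 · 43.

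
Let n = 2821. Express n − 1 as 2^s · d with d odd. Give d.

705

Halving: 2820 → 1410 → 705; 705 is odd.
So 2820 = 2^2 · 705.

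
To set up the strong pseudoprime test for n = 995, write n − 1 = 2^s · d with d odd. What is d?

Halving: 994 → 497; 497 is odd.
So 994 = 2^1 · 497.

497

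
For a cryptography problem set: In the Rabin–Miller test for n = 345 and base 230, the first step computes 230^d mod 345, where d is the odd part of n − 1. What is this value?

n − 1 = 344 = 2^3 · 43, so s = 3 and d = 43.
230^43 mod 345 = 230.

230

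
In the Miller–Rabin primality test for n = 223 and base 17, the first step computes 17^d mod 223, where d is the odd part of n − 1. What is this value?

n − 1 = 222 = 2^1 · 111, so s = 1 and d = 111.
Repeated squaring mod 223: 17^1 ≡ 17, 17^2 ≡ 66, 17^4 ≡ 119, 17^8 ≡ 112, 17^16 ≡ 56, 17^32 ≡ 14, 17^64 ≡ 196.
111 = 64 + 32 + 8 + 4 + 2 + 1, so 17^111 ≡ 196·14·112·119·66·17 ≡ 1 (mod 223).

1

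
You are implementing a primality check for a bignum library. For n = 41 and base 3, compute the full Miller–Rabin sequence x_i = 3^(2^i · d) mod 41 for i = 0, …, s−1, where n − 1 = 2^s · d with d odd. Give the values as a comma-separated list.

n − 1 = 40 = 2^3 · 5, so s = 3 and d = 5.
x_0 = 3^5 mod 41 = 38.
x_1 = 38^2 mod 41 = 9.
x_2 = 9^2 mod 41 = 40.

38, 9, 40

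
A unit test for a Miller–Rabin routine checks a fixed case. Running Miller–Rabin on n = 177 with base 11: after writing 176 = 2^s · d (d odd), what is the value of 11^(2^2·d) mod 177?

133

n − 1 = 176 = 2^4 · 11, so s = 4 and d = 11.
Repeated squaring mod 177: 11^1 ≡ 11, 11^2 ≡ 121, 11^4 ≡ 127, 11^8 ≡ 22.
11 = 8 + 2 + 1, so 11^11 ≡ 22·121·11 ≡ 77 (mod 177).
x_0 = 77.
x_1 = 77^2 mod 177 = 88.
x_2 = 88^2 mod 177 = 133.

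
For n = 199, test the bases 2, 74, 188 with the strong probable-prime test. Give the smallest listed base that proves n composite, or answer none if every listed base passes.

n − 1 = 198 = 2^1 · 99, so s = 1 and d = 99.
Base 2: x_0 = 2^99 mod 199 = 1. x_0 = 1, so 2 is not a witness.
Base 74: x_0 = 74^99 mod 199 = 198. x_0 = 198 ≡ −1, so 74 is not a witness.
Base 188: x_0 = 188^99 mod 199 = 1. x_0 = 1, so 188 is not a witness.
No listed base is a witness for 199.

none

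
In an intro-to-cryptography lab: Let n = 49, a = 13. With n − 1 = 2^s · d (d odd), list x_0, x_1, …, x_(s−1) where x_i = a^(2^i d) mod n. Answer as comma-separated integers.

n − 1 = 48 = 2^4 · 3, so s = 4 and d = 3.
x_0 = 13^3 mod 49 = 41.
x_1 = 41^2 mod 49 = 15.
x_2 = 15^2 mod 49 = 29.
x_3 = 29^2 mod 49 = 8.

41, 15, 29, 8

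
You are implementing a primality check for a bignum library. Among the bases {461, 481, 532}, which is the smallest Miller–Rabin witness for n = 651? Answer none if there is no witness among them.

n − 1 = 650 = 2^1 · 325, so s = 1 and d = 325.
Base 461: x_0 = 461^325 mod 651 = 650. x_0 = 650 ≡ −1, so 461 is not a witness.
Base 481: x_0 = 481^325 mod 651 = 187. x_0 ∉ {1, 650} and s = 1, so 481 is a Miller–Rabin witness and 651 is composite.
Base 532: x_0 = 532^325 mod 651 = 532. x_0 ∉ {1, 650} and s = 1, so 532 is a Miller–Rabin witness and 651 is composite.
The smallest witness among the given bases is 481.

481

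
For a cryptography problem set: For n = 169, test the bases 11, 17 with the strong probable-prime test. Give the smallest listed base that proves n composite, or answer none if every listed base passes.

11

n − 1 = 168 = 2^3 · 21, so s = 3 and d = 21.
Base 11: x_0 = 11^21 mod 169 = 60. x_0 is neither 1 nor 168, so continue squaring. x_1 = 60^2 mod 169 = 51. x_2 = 51^2 mod 169 = 66. Reached i = s−1 = 2 without hitting −1: 11 is a Miller–Rabin witness and 169 is composite.
Base 17: x_0 = 17^21 mod 169 = 90. x_0 is neither 1 nor 168, so continue squaring. x_1 = 90^2 mod 169 = 157. x_2 = 157^2 mod 169 = 144. Reached i = s−1 = 2 without hitting −1: 17 is a Miller–Rabin witness and 169 is composite.
The smallest witness among the given bases is 11.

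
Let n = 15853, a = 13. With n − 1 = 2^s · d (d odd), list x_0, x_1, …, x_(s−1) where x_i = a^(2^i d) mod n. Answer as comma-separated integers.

11972, 1811

n − 1 = 15852 = 2^2 · 3963, so s = 2 and d = 3963.
x_0 = 13^3963 mod 15853 = 11972.
x_1 = 11972^2 mod 15853 = 1811.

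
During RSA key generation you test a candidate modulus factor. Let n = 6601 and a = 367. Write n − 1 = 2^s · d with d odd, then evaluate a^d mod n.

3863

n − 1 = 6600 = 2^3 · 825, so s = 3 and d = 825.
367^825 mod 6601 = 3863.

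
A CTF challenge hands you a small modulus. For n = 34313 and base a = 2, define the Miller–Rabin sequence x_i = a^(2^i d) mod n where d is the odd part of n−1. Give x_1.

1

n − 1 = 34312 = 2^3 · 4289, so s = 3 and d = 4289.
x_0 = 2^4289 mod 34313 = 1.
x_1 = 1^2 mod 34313 = 1.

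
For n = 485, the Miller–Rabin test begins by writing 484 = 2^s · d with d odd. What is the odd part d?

Halving: 484 → 242 → 121; 121 is odd.
So 484 = 2^2 · 121.

121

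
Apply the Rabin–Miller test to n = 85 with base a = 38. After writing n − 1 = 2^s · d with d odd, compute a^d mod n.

38

n − 1 = 84 = 2^2 · 21, so s = 2 and d = 21.
Repeated squaring mod 85: 38^1 ≡ 38, 38^2 ≡ 84, 38^4 ≡ 1, 38^8 ≡ 1, 38^16 ≡ 1.
21 = 16 + 4 + 1, so 38^21 ≡ 1·1·38 ≡ 38 (mod 85).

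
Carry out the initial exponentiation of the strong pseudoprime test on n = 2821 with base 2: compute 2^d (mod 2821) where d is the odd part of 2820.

2605

n − 1 = 2820 = 2^2 · 705, so s = 2 and d = 705.
Repeated squaring mod 2821: 2^1 ≡ 2, 2^2 ≡ 4, 2^4 ≡ 16, 2^8 ≡ 256, 2^16 ≡ 653, 2^32 ≡ 438, 2^64 ≡ 16, 2^128 ≡ 256, 2^256 ≡ 653, 2^512 ≡ 438.
705 = 512 + 128 + 64 + 1, so 2^705 ≡ 438·256·16·2 ≡ 2605 (mod 2821).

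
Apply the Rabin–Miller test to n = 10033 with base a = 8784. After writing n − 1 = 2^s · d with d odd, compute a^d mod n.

n − 1 = 10032 = 2^4 · 627, so s = 4 and d = 627.
8784^627 mod 10033 = 7404.

7404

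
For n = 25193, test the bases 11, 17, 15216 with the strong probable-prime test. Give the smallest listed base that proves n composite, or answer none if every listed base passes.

n − 1 = 25192 = 2^3 · 3149, so s = 3 and d = 3149.
Base 11: x_0 = 11^3149 mod 25193 = 16298. x_0 is neither 1 nor 25192, so continue squaring. x_1 = 16298^2 mod 25193 = 15005. x_2 = 15005^2 mod 25193 = 184. Reached i = s−1 = 2 without hitting −1: 11 is a Miller–Rabin witness and 25193 is composite.
Base 17: x_0 = 17^3149 mod 25193 = 17001. x_0 is neither 1 nor 25192, so continue squaring. x_1 = 17001^2 mod 25193 = 19905. x_2 = 19905^2 mod 25193 = 23907. Reached i = s−1 = 2 without hitting −1: 17 is a Miller–Rabin witness and 25193 is composite.
Base 15216: x_0 = 15216^3149 mod 25193 = 17132. x_0 is neither 1 nor 25192, so continue squaring. x_1 = 17132^2 mod 25193 = 6974. x_2 = 6974^2 mod 25193 = 14186. Reached i = s−1 = 2 without hitting −1: 15216 is a Miller–Rabin witness and 25193 is composite.
The smallest witness among the given bases is 11.

11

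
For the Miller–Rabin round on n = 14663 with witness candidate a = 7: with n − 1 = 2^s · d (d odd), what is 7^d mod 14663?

6530

n − 1 = 14662 = 2^1 · 7331, so s = 1 and d = 7331.
Repeated squaring mod 14663: 7^1 ≡ 7, 7^2 ≡ 49, 7^4 ≡ 2401, 7^8 ≡ 2242, 7^16 ≡ 11818, 7^32 ≡ 49, 7^64 ≡ 2401, 7^128 ≡ 2242, 7^256 ≡ 11818, 7^512 ≡ 49, 7^1024 ≡ 2401, 7^2048 ≡ 2242, 7^4096 ≡ 11818.
7331 = 4096 + 2048 + 1024 + 128 + 32 + 2 + 1, so 7^7331 ≡ 11818·2242·2401·2242·49·49·7 ≡ 6530 (mod 14663).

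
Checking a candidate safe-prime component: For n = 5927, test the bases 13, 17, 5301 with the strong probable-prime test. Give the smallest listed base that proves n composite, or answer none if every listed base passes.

n − 1 = 5926 = 2^1 · 2963, so s = 1 and d = 2963.
Base 13: x_0 = 13^2963 mod 5927 = 1. x_0 = 1, so 13 is not a witness.
Base 17: x_0 = 17^2963 mod 5927 = 5926. x_0 = 5926 ≡ −1, so 17 is not a witness.
Base 5301: x_0 = 5301^2963 mod 5927 = 1. x_0 = 1, so 5301 is not a witness.
No listed base is a witness for 5927.

none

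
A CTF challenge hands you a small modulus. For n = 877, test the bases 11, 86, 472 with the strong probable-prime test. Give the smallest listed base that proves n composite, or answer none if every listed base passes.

none

n − 1 = 876 = 2^2 · 219, so s = 2 and d = 219.
Base 11: x_0 = 11^219 mod 877 = 151. x_0 is neither 1 nor 876, so continue squaring. x_1 = 151^2 mod 877 = 876. x_1 ≡ −1, so 11 is not a witness.
Base 86: x_0 = 86^219 mod 877 = 151. x_0 is neither 1 nor 876, so continue squaring. x_1 = 151^2 mod 877 = 876. x_1 ≡ −1, so 86 is not a witness.
Base 472: x_0 = 472^219 mod 877 = 726. x_0 is neither 1 nor 876, so continue squaring. x_1 = 726^2 mod 877 = 876. x_1 ≡ −1, so 472 is not a witness.
No listed base is a witness for 877.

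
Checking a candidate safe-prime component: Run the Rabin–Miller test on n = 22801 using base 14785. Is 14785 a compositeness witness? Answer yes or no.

n − 1 = 22800 = 2^4 · 1425, so s = 4 and d = 1425.
Repeated squaring mod 22801: 14785^1 ≡ 14785, 14785^2 ≡ 3038, 14785^4 ≡ 17840, 14785^8 ≡ 9242, 14785^16 ≡ 2018, 14785^32 ≡ 13746, 14785^64 ≡ 629, 14785^128 ≡ 8024, 14785^256 ≡ 17353, 14785^512 ≡ 16603, 14785^1024 ≡ 18320.
1425 = 1024 + 256 + 128 + 16 + 1, so 14785^1425 ≡ 18320·17353·8024·2018·14785 ≡ 2417 (mod 22801).
x_0 = 14785^1425 mod 22801 = 2417.
x_0 is neither 1 nor 22800, so continue squaring.
x_1 = 2417^2 mod 22801 = 4833.
x_2 = 4833^2 mod 22801 = 9665.
x_3 = 9665^2 mod 22801 = 19329.
Reached i = s−1 = 3 without hitting −1: 14785 is a Miller–Rabin witness and 22801 is composite.

yes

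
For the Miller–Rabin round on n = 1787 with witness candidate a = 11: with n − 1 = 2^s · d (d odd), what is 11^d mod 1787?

n − 1 = 1786 = 2^1 · 893, so s = 1 and d = 893.
11^893 mod 1787 = 1786.

1786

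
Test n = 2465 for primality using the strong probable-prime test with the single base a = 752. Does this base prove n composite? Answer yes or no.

n − 1 = 2464 = 2^5 · 77, so s = 5 and d = 77.
x_0 = 752^77 mod 2465 = 157.
x_0 is neither 1 nor 2464, so continue squaring.
x_1 = 157^2 mod 2465 = 2464.
x_1 ≡ −1, so 752 is not a witness.

no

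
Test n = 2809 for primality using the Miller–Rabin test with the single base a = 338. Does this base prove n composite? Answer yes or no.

n − 1 = 2808 = 2^3 · 351, so s = 3 and d = 351.
x_0 = 338^351 mod 2809 = 500.
x_0 is neither 1 nor 2808, so continue squaring.
x_1 = 500^2 mod 2809 = 2808.
x_1 ≡ −1, so 338 is not a witness.

no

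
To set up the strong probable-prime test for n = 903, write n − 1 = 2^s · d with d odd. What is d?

451

Halving: 902 → 451; 451 is odd.
So 902 = 2^1 · 451.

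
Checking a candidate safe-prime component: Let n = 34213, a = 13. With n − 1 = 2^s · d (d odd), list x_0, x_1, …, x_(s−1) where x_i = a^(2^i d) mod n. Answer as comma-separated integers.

1, 1

n − 1 = 34212 = 2^2 · 8553, so s = 2 and d = 8553.
x_0 = 13^8553 mod 34213 = 1.
x_1 = 1^2 mod 34213 = 1.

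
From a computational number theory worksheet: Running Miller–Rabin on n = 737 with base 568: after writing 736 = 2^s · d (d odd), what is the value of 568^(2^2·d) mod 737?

n − 1 = 736 = 2^5 · 23, so s = 5 and d = 23.
Repeated squaring mod 737: 568^1 ≡ 568, 568^2 ≡ 555, 568^4 ≡ 696, 568^8 ≡ 207, 568^16 ≡ 103.
23 = 16 + 4 + 2 + 1, so 568^23 ≡ 103·696·555·568 ≡ 57 (mod 737).
x_0 = 57.
x_1 = 57^2 mod 737 = 301.
x_2 = 301^2 mod 737 = 687.

687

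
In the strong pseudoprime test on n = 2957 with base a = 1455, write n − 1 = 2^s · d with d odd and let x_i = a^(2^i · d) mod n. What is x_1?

1

n − 1 = 2956 = 2^2 · 739, so s = 2 and d = 739.
x_0 = 1455^739 mod 2957 = 1.
x_1 = 1^2 mod 2957 = 1.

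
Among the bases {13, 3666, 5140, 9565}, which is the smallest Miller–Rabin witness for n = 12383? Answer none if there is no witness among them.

n − 1 = 12382 = 2^1 · 6191, so s = 1 and d = 6191.
Base 13: x_0 = 13^6191 mod 12383 = 11332. x_0 ∉ {1, 12382} and s = 1, so 13 is a Miller–Rabin witness and 12383 is composite.
Base 3666: x_0 = 3666^6191 mod 12383 = 8340. x_0 ∉ {1, 12382} and s = 1, so 3666 is a Miller–Rabin witness and 12383 is composite.
Base 5140: x_0 = 5140^6191 mod 12383 = 4722. x_0 ∉ {1, 12382} and s = 1, so 5140 is a Miller–Rabin witness and 12383 is composite.
Base 9565: x_0 = 9565^6191 mod 12383 = 3645. x_0 ∉ {1, 12382} and s = 1, so 9565 is a Miller–Rabin witness and 12383 is composite.
The smallest witness among the given bases is 13.

13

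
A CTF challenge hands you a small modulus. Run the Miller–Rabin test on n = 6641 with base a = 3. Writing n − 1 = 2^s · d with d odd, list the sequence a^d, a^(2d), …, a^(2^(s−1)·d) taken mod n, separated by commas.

675, 4037, 355, 6487

n − 1 = 6640 = 2^4 · 415, so s = 4 and d = 415.
x_0 = 3^415 mod 6641 = 675.
x_1 = 675^2 mod 6641 = 4037.
x_2 = 4037^2 mod 6641 = 355.
x_3 = 355^2 mod 6641 = 6487.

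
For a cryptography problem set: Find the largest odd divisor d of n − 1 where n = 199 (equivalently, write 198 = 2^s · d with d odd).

99

Halving: 198 → 99; 99 is odd.
So 198 = 2^1 · 99.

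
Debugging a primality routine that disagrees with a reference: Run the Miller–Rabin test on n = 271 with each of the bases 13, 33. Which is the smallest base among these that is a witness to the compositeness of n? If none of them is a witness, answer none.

none

n − 1 = 270 = 2^1 · 135, so s = 1 and d = 135.
Base 13: x_0 = 13^135 mod 271 = 270. x_0 = 270 ≡ −1, so 13 is not a witness.
Base 33: x_0 = 33^135 mod 271 = 270. x_0 = 270 ≡ −1, so 33 is not a witness.
No listed base is a witness for 271.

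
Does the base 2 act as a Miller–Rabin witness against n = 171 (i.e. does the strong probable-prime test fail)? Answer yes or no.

n − 1 = 170 = 2^1 · 85, so s = 1 and d = 85.
x_0 = 2^85 mod 171 = 155.
x_0 ∉ {1, 170} and s = 1, so 2 is a Miller–Rabin witness and 171 is composite.

yes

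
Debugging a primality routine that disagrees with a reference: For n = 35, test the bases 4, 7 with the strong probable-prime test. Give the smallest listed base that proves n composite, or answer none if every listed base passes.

4

n − 1 = 34 = 2^1 · 17, so s = 1 and d = 17.
Base 4: x_0 = 4^17 mod 35 = 9. x_0 ∉ {1, 34} and s = 1, so 4 is a Miller–Rabin witness and 35 is composite.
Base 7: x_0 = 7^17 mod 35 = 7. x_0 ∉ {1, 34} and s = 1, so 7 is a Miller–Rabin witness and 35 is composite.
The smallest witness among the given bases is 4.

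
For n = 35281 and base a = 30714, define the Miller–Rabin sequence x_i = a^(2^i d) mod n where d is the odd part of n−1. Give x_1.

n − 1 = 35280 = 2^4 · 2205, so s = 4 and d = 2205.
Repeated squaring mod 35281: 30714^1 ≡ 30714, 30714^2 ≡ 6418, 30714^4 ≡ 17797, 30714^8 ≡ 15672, 30714^16 ≡ 20543, 30714^32 ≡ 18808, 30714^64 ≡ 13558, 30714^128 ≡ 5354, 30714^256 ≡ 17144, 30714^512 ≡ 26006, 30714^1024 ≡ 10547, 30714^2048 ≡ 33497.
2205 = 2048 + 128 + 16 + 8 + 4 + 1, so 30714^2205 ≡ 33497·5354·20543·15672·17797·30714 ≡ 3905 (mod 35281).
x_0 = 3905.
x_1 = 3905^2 mod 35281 = 7633.

7633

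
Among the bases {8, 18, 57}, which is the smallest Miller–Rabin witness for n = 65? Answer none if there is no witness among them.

n − 1 = 64 = 2^6 · 1, so s = 6 and d = 1.
Base 8: x_0 = 8^1 mod 65 = 8. x_0 is neither 1 nor 64, so continue squaring. x_1 = 8^2 mod 65 = 64. x_1 ≡ −1, so 8 is not a witness.
Base 18: x_0 = 18^1 mod 65 = 18. x_0 is neither 1 nor 64, so continue squaring. x_1 = 18^2 mod 65 = 64. x_1 ≡ −1, so 18 is not a witness.
Base 57: x_0 = 57^1 mod 65 = 57. x_0 is neither 1 nor 64, so continue squaring. x_1 = 57^2 mod 65 = 64. x_1 ≡ −1, so 57 is not a witness.
No listed base is a witness for 65.

none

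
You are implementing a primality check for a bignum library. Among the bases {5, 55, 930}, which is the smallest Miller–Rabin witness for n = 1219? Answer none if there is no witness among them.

n − 1 = 1218 = 2^1 · 609, so s = 1 and d = 609.
Base 5: x_0 = 5^609 mod 1219 = 1146. x_0 ∉ {1, 1218} and s = 1, so 5 is a Miller–Rabin witness and 1219 is composite.
Base 55: x_0 = 55^609 mod 1219 = 443. x_0 ∉ {1, 1218} and s = 1, so 55 is a Miller–Rabin witness and 1219 is composite.
Base 930: x_0 = 930^609 mod 1219 = 833. x_0 ∉ {1, 1218} and s = 1, so 930 is a Miller–Rabin witness and 1219 is composite.
The smallest witness among the given bases is 5.

5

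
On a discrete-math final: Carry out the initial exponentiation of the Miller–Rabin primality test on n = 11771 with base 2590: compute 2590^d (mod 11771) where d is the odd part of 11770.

6342

n − 1 = 11770 = 2^1 · 5885, so s = 1 and d = 5885.
2590^5885 mod 11771 = 6342.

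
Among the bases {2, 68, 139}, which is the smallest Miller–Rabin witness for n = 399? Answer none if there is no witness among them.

n − 1 = 398 = 2^1 · 199, so s = 1 and d = 199.
Base 2: x_0 = 2^199 mod 399 = 2. x_0 ∉ {1, 398} and s = 1, so 2 is a Miller–Rabin witness and 399 is composite.
Base 68: x_0 = 68^199 mod 399 = 68. x_0 ∉ {1, 398} and s = 1, so 68 is a Miller–Rabin witness and 399 is composite.
Base 139: x_0 = 139^199 mod 399 = 139. x_0 ∉ {1, 398} and s = 1, so 139 is a Miller–Rabin witness and 399 is composite.
The smallest witness among the given bases is 2.

2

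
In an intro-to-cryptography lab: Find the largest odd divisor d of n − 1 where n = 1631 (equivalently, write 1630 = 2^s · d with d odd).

Halving: 1630 → 815; 815 is odd.
So 1630 = 2^1 · 815.

815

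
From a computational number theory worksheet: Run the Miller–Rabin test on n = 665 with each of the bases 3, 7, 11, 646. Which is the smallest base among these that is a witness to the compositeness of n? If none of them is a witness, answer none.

n − 1 = 664 = 2^3 · 83, so s = 3 and d = 83.
Base 3: x_0 = 3^83 mod 665 = 257. x_0 is neither 1 nor 664, so continue squaring. x_1 = 257^2 mod 665 = 214. x_2 = 214^2 mod 665 = 576. Reached i = s−1 = 2 without hitting −1: 3 is a Miller–Rabin witness and 665 is composite.
Base 7: x_0 = 7^83 mod 665 = 448. x_0 is neither 1 nor 664, so continue squaring. x_1 = 448^2 mod 665 = 539. x_2 = 539^2 mod 665 = 581. Reached i = s−1 = 2 without hitting −1: 7 is a Miller–Rabin witness and 665 is composite.
Base 11: x_0 = 11^83 mod 665 = 121. x_0 is neither 1 nor 664, so continue squaring. x_1 = 121^2 mod 665 = 11. x_2 = 11^2 mod 665 = 121. Reached i = s−1 = 2 without hitting −1: 11 is a Miller–Rabin witness and 665 is composite.
Base 646: x_0 = 646^83 mod 665 = 361. x_0 is neither 1 nor 664, so continue squaring. x_1 = 361^2 mod 665 = 646. x_2 = 646^2 mod 665 = 361. Reached i = s−1 = 2 without hitting −1: 646 is a Miller–Rabin witness and 665 is composite.
The smallest witness among the given bases is 3.

3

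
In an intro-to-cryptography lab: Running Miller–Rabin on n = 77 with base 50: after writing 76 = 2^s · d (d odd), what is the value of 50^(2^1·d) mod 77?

n − 1 = 76 = 2^2 · 19, so s = 2 and d = 19.
Repeated squaring mod 77: 50^1 ≡ 50, 50^2 ≡ 36, 50^4 ≡ 64, 50^8 ≡ 15, 50^16 ≡ 71.
19 = 16 + 2 + 1, so 50^19 ≡ 71·36·50 ≡ 57 (mod 77).
x_0 = 57.
x_1 = 57^2 mod 77 = 15.

15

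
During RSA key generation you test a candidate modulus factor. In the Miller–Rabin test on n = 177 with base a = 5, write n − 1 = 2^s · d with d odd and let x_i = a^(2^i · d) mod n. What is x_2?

n − 1 = 176 = 2^4 · 11, so s = 4 and d = 11.
By repeated squaring, 5^11 ≡ 20 (mod 177).
x_0 = 20.
x_1 = 20^2 mod 177 = 46.
x_2 = 46^2 mod 177 = 169.

169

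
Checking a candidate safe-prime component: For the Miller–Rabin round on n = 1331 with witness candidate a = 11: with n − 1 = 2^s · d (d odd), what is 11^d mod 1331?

n − 1 = 1330 = 2^1 · 665, so s = 1 and d = 665.
Repeated squaring mod 1331: 11^1 ≡ 11, 11^2 ≡ 121, 11^4 ≡ 0, 11^8 ≡ 0, 11^16 ≡ 0, 11^32 ≡ 0, 11^64 ≡ 0, 11^128 ≡ 0, 11^256 ≡ 0, 11^512 ≡ 0.
665 = 512 + 128 + 16 + 8 + 1, so 11^665 ≡ 0·0·0·0·11 ≡ 0 (mod 1331).

0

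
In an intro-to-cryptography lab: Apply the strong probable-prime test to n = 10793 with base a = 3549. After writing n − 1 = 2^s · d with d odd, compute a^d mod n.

5392

n − 1 = 10792 = 2^3 · 1349, so s = 3 and d = 1349.
3549^1349 mod 10793 = 5392.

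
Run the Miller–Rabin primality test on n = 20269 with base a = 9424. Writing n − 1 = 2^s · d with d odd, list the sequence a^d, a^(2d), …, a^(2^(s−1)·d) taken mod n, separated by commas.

1, 1

n − 1 = 20268 = 2^2 · 5067, so s = 2 and d = 5067.
x_0 = 9424^5067 mod 20269 = 1.
x_1 = 1^2 mod 20269 = 1.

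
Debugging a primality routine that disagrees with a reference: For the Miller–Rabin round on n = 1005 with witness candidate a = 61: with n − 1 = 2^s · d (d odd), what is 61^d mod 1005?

n − 1 = 1004 = 2^2 · 251, so s = 2 and d = 251.
Repeated squaring mod 1005: 61^1 ≡ 61, 61^2 ≡ 706, 61^4 ≡ 961, 61^8 ≡ 931, 61^16 ≡ 451, 61^32 ≡ 391, 61^64 ≡ 121, 61^128 ≡ 571.
251 = 128 + 64 + 32 + 16 + 8 + 2 + 1, so 61^251 ≡ 571·121·391·451·931·706·61 ≡ 481 (mod 1005).

481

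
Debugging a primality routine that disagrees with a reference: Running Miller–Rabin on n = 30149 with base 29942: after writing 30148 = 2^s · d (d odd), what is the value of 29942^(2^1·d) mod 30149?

6554

n − 1 = 30148 = 2^2 · 7537, so s = 2 and d = 7537.
x_0 = 29942^7537 mod 30149 = 10258.
x_1 = 10258^2 mod 30149 = 6554.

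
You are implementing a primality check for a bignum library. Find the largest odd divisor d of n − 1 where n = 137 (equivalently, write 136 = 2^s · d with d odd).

Halving: 136 → 68 → 34 → 17; 17 is odd.
So 136 = 2^3 · 17.

17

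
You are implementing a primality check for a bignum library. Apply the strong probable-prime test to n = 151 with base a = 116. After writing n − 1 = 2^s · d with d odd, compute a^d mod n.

1

n − 1 = 150 = 2^1 · 75, so s = 1 and d = 75.
Repeated squaring mod 151: 116^1 ≡ 116, 116^2 ≡ 17, 116^4 ≡ 138, 116^8 ≡ 18, 116^16 ≡ 22, 116^32 ≡ 31, 116^64 ≡ 55.
75 = 64 + 8 + 2 + 1, so 116^75 ≡ 55·18·17·116 ≡ 1 (mod 151).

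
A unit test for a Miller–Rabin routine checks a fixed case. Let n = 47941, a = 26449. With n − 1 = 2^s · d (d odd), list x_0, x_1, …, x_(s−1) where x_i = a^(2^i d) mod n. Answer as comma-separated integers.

19476, 5384

n − 1 = 47940 = 2^2 · 11985, so s = 2 and d = 11985.
x_0 = 26449^11985 mod 47941 = 19476.
x_1 = 19476^2 mod 47941 = 5384.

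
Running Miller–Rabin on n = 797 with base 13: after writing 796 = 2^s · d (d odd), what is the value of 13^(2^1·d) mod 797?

1

n − 1 = 796 = 2^2 · 199, so s = 2 and d = 199.
x_0 = 13^199 mod 797 = 1.
x_1 = 1^2 mod 797 = 1.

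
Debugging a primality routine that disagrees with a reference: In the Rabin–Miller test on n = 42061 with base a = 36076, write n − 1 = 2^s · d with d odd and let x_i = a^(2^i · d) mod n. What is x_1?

1

n − 1 = 42060 = 2^2 · 10515, so s = 2 and d = 10515.
x_0 = 36076^10515 mod 42061 = 42060.
x_1 = 42060^2 mod 42061 = 1.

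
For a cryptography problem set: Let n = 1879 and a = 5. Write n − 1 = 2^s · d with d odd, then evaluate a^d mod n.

n − 1 = 1878 = 2^1 · 939, so s = 1 and d = 939.
5^939 mod 1879 = 1.

1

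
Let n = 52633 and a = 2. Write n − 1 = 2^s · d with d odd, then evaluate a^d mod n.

1

n − 1 = 52632 = 2^3 · 6579, so s = 3 and d = 6579.
Repeated squaring mod 52633: 2^1 ≡ 2, 2^2 ≡ 4, 2^4 ≡ 16, 2^8 ≡ 256, 2^16 ≡ 12903, 2^32 ≡ 9230, 2^64 ≡ 32706, 2^128 ≡ 21977, 2^256 ≡ 28121, 2^512 ≡ 32449, 2^1024 ≡ 14436, 2^2048 ≡ 24049, 2^4096 ≡ 22997.
6579 = 4096 + 2048 + 256 + 128 + 32 + 16 + 2 + 1, so 2^6579 ≡ 22997·24049·28121·21977·9230·12903·4·2 ≡ 1 (mod 52633).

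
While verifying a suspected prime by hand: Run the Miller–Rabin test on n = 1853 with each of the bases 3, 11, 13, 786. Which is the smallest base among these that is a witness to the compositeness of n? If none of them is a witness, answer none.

3

n − 1 = 1852 = 2^2 · 463, so s = 2 and d = 463.
Base 3: x_0 = 3^463 mod 1853 = 1825. x_0 is neither 1 nor 1852, so continue squaring. x_1 = 1825^2 mod 1853 = 784. Reached i = s−1 = 1 without hitting −1: 3 is a Miller–Rabin witness and 1853 is composite.
Base 11: x_0 = 11^463 mod 1853 = 371. x_0 is neither 1 nor 1852, so continue squaring. x_1 = 371^2 mod 1853 = 519. Reached i = s−1 = 1 without hitting −1: 11 is a Miller–Rabin witness and 1853 is composite.
Base 13: x_0 = 13^463 mod 1853 = 446. x_0 is neither 1 nor 1852, so continue squaring. x_1 = 446^2 mod 1853 = 645. Reached i = s−1 = 1 without hitting −1: 13 is a Miller–Rabin witness and 1853 is composite.
Base 786: x_0 = 786^463 mod 1853 = 1254. x_0 is neither 1 nor 1852, so continue squaring. x_1 = 1254^2 mod 1853 = 1172. Reached i = s−1 = 1 without hitting −1: 786 is a Miller–Rabin witness and 1853 is composite.
The smallest witness among the given bases is 3.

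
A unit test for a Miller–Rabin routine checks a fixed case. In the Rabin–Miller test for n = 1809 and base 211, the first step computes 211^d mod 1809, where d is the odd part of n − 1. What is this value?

n − 1 = 1808 = 2^4 · 113, so s = 4 and d = 113.
211^113 mod 1809 = 1195.

1195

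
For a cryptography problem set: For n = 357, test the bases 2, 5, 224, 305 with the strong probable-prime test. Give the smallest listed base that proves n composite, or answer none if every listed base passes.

2

n − 1 = 356 = 2^2 · 89, so s = 2 and d = 89.
Base 2: x_0 = 2^89 mod 357 = 53. x_0 is neither 1 nor 356, so continue squaring. x_1 = 53^2 mod 357 = 310. Reached i = s−1 = 1 without hitting −1: 2 is a Miller–Rabin witness and 357 is composite.
Base 5: x_0 = 5^89 mod 357 = 80. x_0 is neither 1 nor 356, so continue squaring. x_1 = 80^2 mod 357 = 331. Reached i = s−1 = 1 without hitting −1: 5 is a Miller–Rabin witness and 357 is composite.
Base 224: x_0 = 224^89 mod 357 = 14. x_0 is neither 1 nor 356, so continue squaring. x_1 = 14^2 mod 357 = 196. Reached i = s−1 = 1 without hitting −1: 224 is a Miller–Rabin witness and 357 is composite.
Base 305: x_0 = 305^89 mod 357 = 254. x_0 is neither 1 nor 356, so continue squaring. x_1 = 254^2 mod 357 = 256. Reached i = s−1 = 1 without hitting −1: 305 is a Miller–Rabin witness and 357 is composite.
The smallest witness among the given bases is 2.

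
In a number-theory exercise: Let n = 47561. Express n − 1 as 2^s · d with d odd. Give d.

Halving: 47560 → 23780 → 11890 → 5945; 5945 is odd.
So 47560 = 2^3 · 5945.

5945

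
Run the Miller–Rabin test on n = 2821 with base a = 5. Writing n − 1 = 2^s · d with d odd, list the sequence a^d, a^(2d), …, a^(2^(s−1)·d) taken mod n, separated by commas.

993, 1520

n − 1 = 2820 = 2^2 · 705, so s = 2 and d = 705.
x_0 = 5^705 mod 2821 = 993.
x_1 = 993^2 mod 2821 = 1520.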